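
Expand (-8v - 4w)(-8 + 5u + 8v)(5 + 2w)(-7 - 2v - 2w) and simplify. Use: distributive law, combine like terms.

(-8v - 4w)(-8 + 5u + 8v)(5 + 2w)(-7 - 2v - 2w)
= (64v - 40uv - 64v^2 + 32w - 20uw - 32vw)(5 + 2w)(-7 - 2v - 2w)    [distributive law]
= (320v + 128vw - 200uv - 80uvw - 320v^2 - 128v^2w + 160w + 64w^2 - 100uw - 40uw^2 - 160vw - 64vw^2)(-7 - 2v - 2w)    [distributive law]
= (320v - 32vw - 200uv - 80uvw - 320v^2 - 128v^2w + 160w + 64w^2 - 100uw - 40uw^2 - 64vw^2)(-7 - 2v - 2w)    [combine like terms]
= -2240v - 640v^2 - 640vw + 224vw + 64v^2w + 64vw^2 + 1400uv + 400uv^2 + 400uvw + 560uvw + 160uv^2w + 160uvw^2 + 2240v^2 + 640v^3 + 640v^2w + 896v^2w + 256v^3w + 256v^2w^2 - 1120w - 320vw - 320w^2 - 448w^2 - 128vw^2 - 128w^3 + 700uw + 200uvw + 200uw^2 + 280uw^2 + 80uvw^2 + 80uw^3 + 448vw^2 + 128v^2w^2 + 128vw^3    [distributive law]
= -2240v + 1600v^2 - 736vw + 1600v^2w + 384vw^2 + 1400uv + 400uv^2 + 1160uvw + 160uv^2w + 240uvw^2 + 640v^3 + 256v^3w + 384v^2w^2 - 1120w - 768w^2 - 128w^3 + 700uw + 480uw^2 + 80uw^3 + 128vw^3    [combine like terms]

-2240v + 1600v^2 - 736vw + 1600v^2w + 384vw^2 + 1400uv + 400uv^2 + 1160uvw + 160uv^2w + 240uvw^2 + 640v^3 + 256v^3w + 384v^2w^2 - 1120w - 768w^2 - 128w^3 + 700uw + 480uw^2 + 80uw^3 + 128vw^3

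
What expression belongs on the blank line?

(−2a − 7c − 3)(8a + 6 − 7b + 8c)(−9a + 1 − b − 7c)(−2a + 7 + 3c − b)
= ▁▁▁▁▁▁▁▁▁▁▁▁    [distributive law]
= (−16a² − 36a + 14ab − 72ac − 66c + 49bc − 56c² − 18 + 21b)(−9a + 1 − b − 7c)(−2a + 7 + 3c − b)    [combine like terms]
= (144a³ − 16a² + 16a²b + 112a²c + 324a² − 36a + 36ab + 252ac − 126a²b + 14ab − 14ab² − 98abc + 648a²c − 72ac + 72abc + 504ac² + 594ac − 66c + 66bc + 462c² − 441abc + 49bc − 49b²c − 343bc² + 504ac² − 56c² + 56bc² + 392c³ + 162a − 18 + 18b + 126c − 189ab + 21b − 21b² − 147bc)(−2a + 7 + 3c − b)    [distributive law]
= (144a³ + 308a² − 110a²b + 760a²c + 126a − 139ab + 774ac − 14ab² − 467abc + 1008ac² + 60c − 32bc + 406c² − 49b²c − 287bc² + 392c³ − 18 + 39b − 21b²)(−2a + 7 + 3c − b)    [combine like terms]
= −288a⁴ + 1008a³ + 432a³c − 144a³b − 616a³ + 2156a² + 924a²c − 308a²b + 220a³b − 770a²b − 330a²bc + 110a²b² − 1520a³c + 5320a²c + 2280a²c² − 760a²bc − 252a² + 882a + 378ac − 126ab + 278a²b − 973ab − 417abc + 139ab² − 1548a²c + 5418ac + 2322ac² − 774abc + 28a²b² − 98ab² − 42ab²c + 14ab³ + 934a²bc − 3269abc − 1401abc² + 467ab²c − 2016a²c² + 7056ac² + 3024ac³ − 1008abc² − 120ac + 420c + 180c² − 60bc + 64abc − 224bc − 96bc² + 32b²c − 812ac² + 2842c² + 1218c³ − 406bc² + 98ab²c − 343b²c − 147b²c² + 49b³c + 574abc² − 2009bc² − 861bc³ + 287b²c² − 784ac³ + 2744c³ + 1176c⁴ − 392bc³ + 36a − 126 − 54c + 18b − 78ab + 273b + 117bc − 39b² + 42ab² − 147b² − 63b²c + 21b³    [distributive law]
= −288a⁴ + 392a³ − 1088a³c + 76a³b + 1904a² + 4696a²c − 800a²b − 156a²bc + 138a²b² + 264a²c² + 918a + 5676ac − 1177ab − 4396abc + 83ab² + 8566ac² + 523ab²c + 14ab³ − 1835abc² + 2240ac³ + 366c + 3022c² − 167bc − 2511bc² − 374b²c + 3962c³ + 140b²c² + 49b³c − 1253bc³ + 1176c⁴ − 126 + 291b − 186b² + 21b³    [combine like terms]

By distributive law:

(−16a² − 12a + 14ab − 16ac − 56ac − 42c + 49bc − 56c² − 24a − 18 + 21b − 24c)(−9a + 1 − b − 7c)(−2a + 7 + 3c − b)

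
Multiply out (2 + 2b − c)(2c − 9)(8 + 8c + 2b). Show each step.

−40c + 88c² − 86bc − 144 − 180b + 28bc² + 8b²c − 36b² − 16c³

(2 + 2b − c)(2c − 9)(8 + 8c + 2b)
= (4c − 18 + 4bc − 18b − 2c² + 9c)(8 + 8c + 2b)    [distributive law]
= (13c − 18 + 4bc − 18b − 2c²)(8 + 8c + 2b)    [combine like terms]
= 104c + 104c² + 26bc − 144 − 144c − 36b + 32bc + 32bc² + 8b²c − 144b − 144bc − 36b² − 16c² − 16c³ − 4bc²    [distributive law]
= −40c + 88c² − 86bc − 144 − 180b + 28bc² + 8b²c − 36b² − 16c³    [combine like terms]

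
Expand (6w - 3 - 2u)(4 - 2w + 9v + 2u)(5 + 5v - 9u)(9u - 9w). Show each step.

(6w - 3 - 2u)(4 - 2w + 9v + 2u)(5 + 5v - 9u)(9u - 9w)
= (24w - 12w^2 + 54vw + 12uw - 12 + 6w - 27v - 6u - 8u + 4uw - 18uv - 4u^2)(5 + 5v - 9u)(9u - 9w)    [distributive law]
= (30w - 12w^2 + 54vw + 16uw - 12 - 27v - 14u - 18uv - 4u^2)(5 + 5v - 9u)(9u - 9w)    [combine like terms]
= (150w + 150vw - 270uw - 60w^2 - 60vw^2 + 108uw^2 + 270vw + 270v^2w - 486uvw + 80uw + 80uvw - 144u^2w - 60 - 60v + 108u - 135v - 135v^2 + 243uv - 70u - 70uv + 126u^2 - 90uv - 90uv^2 + 162u^2v - 20u^2 - 20u^2v + 36u^3)(9u - 9w)    [distributive law]
= (150w + 420vw - 190uw - 60w^2 - 60vw^2 + 108uw^2 + 270v^2w - 406uvw - 144u^2w - 60 - 195v + 38u - 135v^2 + 83uv + 106u^2 - 90uv^2 + 142u^2v + 36u^3)(9u - 9w)    [combine like terms]
= 1350uw - 1350w^2 + 3780uvw - 3780vw^2 - 1710u^2w + 1710uw^2 - 540uw^2 + 540w^3 - 540uvw^2 + 540vw^3 + 972u^2w^2 - 972uw^3 + 2430uv^2w - 2430v^2w^2 - 3654u^2vw + 3654uvw^2 - 1296u^3w + 1296u^2w^2 - 540u + 540w - 1755uv + 1755vw + 342u^2 - 342uw - 1215uv^2 + 1215v^2w + 747u^2v - 747uvw + 954u^3 - 954u^2w - 810u^2v^2 + 810uv^2w + 1278u^3v - 1278u^2vw + 324u^4 - 324u^3w    [distributive law]
= 1008uw - 1350w^2 + 3033uvw - 3780vw^2 - 2664u^2w + 1170uw^2 + 540w^3 + 3114uvw^2 + 540vw^3 + 2268u^2w^2 - 972uw^3 + 3240uv^2w - 2430v^2w^2 - 4932u^2vw - 1620u^3w - 540u + 540w - 1755uv + 1755vw + 342u^2 - 1215uv^2 + 1215v^2w + 747u^2v + 954u^3 - 810u^2v^2 + 1278u^3v + 324u^4    [combine like terms]

1008uw - 1350w^2 + 3033uvw - 3780vw^2 - 2664u^2w + 1170uw^2 + 540w^3 + 3114uvw^2 + 540vw^3 + 2268u^2w^2 - 972uw^3 + 3240uv^2w - 2430v^2w^2 - 4932u^2vw - 1620u^3w - 540u + 540w - 1755uv + 1755vw + 342u^2 - 1215uv^2 + 1215v^2w + 747u^2v + 954u^3 - 810u^2v^2 + 1278u^3v + 324u^4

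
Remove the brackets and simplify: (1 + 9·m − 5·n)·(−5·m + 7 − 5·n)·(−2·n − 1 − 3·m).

(1 + 9·m − 5·n)·(−5·m + 7 − 5·n)·(−2·n − 1 − 3·m)
= (−5·m + 7 − 5·n − 45·m^2 + 63·m − 45·m·n + 25·m·n − 35·n + 25·n^2)·(−2·n − 1 − 3·m)    [distributive law]
= (58·m + 7 − 40·n − 45·m^2 − 20·m·n + 25·n^2)·(−2·n − 1 − 3·m)    [combine like terms]
= −116·m·n − 58·m − 174·m^2 − 14·n − 7 − 21·m + 80·n^2 + 40·n + 120·m·n + 90·m^2·n + 45·m^2 + 135·m^3 + 40·m·n^2 + 20·m·n + 60·m^2·n − 50·n^3 − 25·n^2 − 75·m·n^2    [distributive law]
= 24·m·n − 79·m − 129·m^2 + 26·n − 7 + 55·n^2 + 150·m^2·n + 135·m^3 − 35·m·n^2 − 50·n^3    [combine like terms]

24·m·n − 79·m − 129·m^2 + 26·n − 7 + 55·n^2 + 150·m^2·n + 135·m^3 − 35·m·n^2 − 50·n^3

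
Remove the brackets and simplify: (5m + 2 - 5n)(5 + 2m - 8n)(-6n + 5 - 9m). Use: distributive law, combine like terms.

(5m + 2 - 5n)(5 + 2m - 8n)(-6n + 5 - 9m)
= (25m + 10m^2 - 40mn + 10 + 4m - 16n - 25n - 10mn + 40n^2)(-6n + 5 - 9m)    [distributive law]
= (29m + 10m^2 - 50mn + 10 - 41n + 40n^2)(-6n + 5 - 9m)    [combine like terms]
= -174mn + 145m - 261m^2 - 60m^2n + 50m^2 - 90m^3 + 300mn^2 - 250mn + 450m^2n - 60n + 50 - 90m + 246n^2 - 205n + 369mn - 240n^3 + 200n^2 - 360mn^2    [distributive law]
= -55mn + 55m - 211m^2 + 390m^2n - 90m^3 - 60mn^2 - 265n + 50 + 446n^2 - 240n^3    [combine like terms]

-55mn + 55m - 211m^2 + 390m^2n - 90m^3 - 60mn^2 - 265n + 50 + 446n^2 - 240n^3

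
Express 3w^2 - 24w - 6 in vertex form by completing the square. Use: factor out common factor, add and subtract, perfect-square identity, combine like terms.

3w^2 - 24w - 6
= 3(w^2 - 8w) - 6    [factor out 3 from the w-terms]
= 3(w^2 - 8w + 16 - 16) - 6    [add and subtract 16 inside the bracket]
= 3(w - 4)^2 - 48 - 6    [perfect-square identity]
= 3(w - 4)^2 - 54    [combine constants]

3(w - 4)^2 - 54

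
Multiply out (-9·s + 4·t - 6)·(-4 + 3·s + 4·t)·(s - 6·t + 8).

-198·s^2 - 340·s·t + 168·s - 27·s^3 + 138·s^2·t + 160·s·t^2 + 368·t^2 - 464·t - 96·t^3 + 192

(-9·s + 4·t - 6)·(-4 + 3·s + 4·t)·(s - 6·t + 8)
= (36·s - 27·s^2 - 36·s·t - 16·t + 12·s·t + 16·t^2 + 24 - 18·s - 24·t)·(s - 6·t + 8)    [distributive law]
= (18·s - 27·s^2 - 24·s·t - 40·t + 16·t^2 + 24)·(s - 6·t + 8)    [combine like terms]
= 18·s^2 - 108·s·t + 144·s - 27·s^3 + 162·s^2·t - 216·s^2 - 24·s^2·t + 144·s·t^2 - 192·s·t - 40·s·t + 240·t^2 - 320·t + 16·s·t^2 - 96·t^3 + 128·t^2 + 24·s - 144·t + 192    [distributive law]
= -198·s^2 - 340·s·t + 168·s - 27·s^3 + 138·s^2·t + 160·s·t^2 + 368·t^2 - 464·t - 96·t^3 + 192    [combine like terms]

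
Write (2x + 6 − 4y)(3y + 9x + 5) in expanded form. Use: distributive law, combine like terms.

−30xy + 18x^2 + 64x − 2y + 30 − 12y^2

(2x + 6 − 4y)(3y + 9x + 5)
= 6xy + 18x^2 + 10x + 18y + 54x + 30 − 12y^2 − 36xy − 20y    [distributive law]
= −30xy + 18x^2 + 64x − 2y + 30 − 12y^2    [combine like terms]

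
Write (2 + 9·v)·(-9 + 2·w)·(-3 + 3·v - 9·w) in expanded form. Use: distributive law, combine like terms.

54 + 189·v + 150·w + 687·v·w - 36·w² - 243·v² + 54·v²·w - 162·v·w²

(2 + 9·v)·(-9 + 2·w)·(-3 + 3·v - 9·w)
= (-18 + 4·w - 81·v + 18·v·w)·(-3 + 3·v - 9·w)    [distributive law]
= 54 - 54·v + 162·w - 12·w + 12·v·w - 36·w² + 243·v - 243·v² + 729·v·w - 54·v·w + 54·v²·w - 162·v·w²    [distributive law]
= 54 + 189·v + 150·w + 687·v·w - 36·w² - 243·v² + 54·v²·w - 162·v·w²    [combine like terms]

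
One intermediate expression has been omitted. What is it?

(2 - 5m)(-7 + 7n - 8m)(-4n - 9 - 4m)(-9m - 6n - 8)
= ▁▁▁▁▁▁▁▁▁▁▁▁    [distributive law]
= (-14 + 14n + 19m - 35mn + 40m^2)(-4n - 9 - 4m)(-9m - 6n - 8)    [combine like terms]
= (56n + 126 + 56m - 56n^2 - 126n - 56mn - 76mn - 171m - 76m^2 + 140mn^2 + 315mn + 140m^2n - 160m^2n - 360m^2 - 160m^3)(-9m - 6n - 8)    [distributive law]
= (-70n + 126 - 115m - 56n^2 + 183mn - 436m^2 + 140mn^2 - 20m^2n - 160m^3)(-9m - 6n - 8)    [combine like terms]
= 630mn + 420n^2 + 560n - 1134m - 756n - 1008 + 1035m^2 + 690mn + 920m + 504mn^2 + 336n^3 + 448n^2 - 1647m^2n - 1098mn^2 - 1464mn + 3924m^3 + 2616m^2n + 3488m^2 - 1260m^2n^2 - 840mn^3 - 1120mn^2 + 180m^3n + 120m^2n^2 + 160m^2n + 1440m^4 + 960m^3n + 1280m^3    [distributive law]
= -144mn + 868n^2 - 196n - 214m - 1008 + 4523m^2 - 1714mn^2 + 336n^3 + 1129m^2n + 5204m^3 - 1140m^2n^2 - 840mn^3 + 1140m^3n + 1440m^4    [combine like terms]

Applying distributive law to the line above:

(-14 + 14n - 16m + 35m - 35mn + 40m^2)(-4n - 9 - 4m)(-9m - 6n - 8)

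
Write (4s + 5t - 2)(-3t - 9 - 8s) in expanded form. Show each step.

-52st - 20s - 32s² - 15t² - 39t + 18

(4s + 5t - 2)(-3t - 9 - 8s)
= -12st - 36s - 32s² - 15t² - 45t - 40st + 6t + 18 + 16s    [distributive law]
= -52st - 20s - 32s² - 15t² - 39t + 18    [combine like terms]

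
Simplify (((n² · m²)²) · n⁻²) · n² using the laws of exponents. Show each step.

(((n² · m²)²) · n⁻²) · n²
= ((((n²)²) · ((m²)²)) · n⁻²) · n²    [power of a product]
= ((n⁴ · ((m²)²)) · n⁻²) · n²    [power of a power]
= ((n⁴ · m⁴) · n⁻²) · n²    [power of a power]
= m⁴n⁴    [product of powers]

m⁴n⁴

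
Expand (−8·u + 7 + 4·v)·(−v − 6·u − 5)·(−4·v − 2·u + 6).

72·u·v^2 − 160·u^2·v − 34·u·v − 96·u^3 + 292·u^2 + 58·u + 84·v^2 − 22·v − 210 + 16·v^3

(−8·u + 7 + 4·v)·(−v − 6·u − 5)·(−4·v − 2·u + 6)
= (8·u·v + 48·u^2 + 40·u − 7·v − 42·u − 35 − 4·v^2 − 24·u·v − 20·v)·(−4·v − 2·u + 6)    [distributive law]
= (−16·u·v + 48·u^2 − 2·u − 27·v − 35 − 4·v^2)·(−4·v − 2·u + 6)    [combine like terms]
= 64·u·v^2 + 32·u^2·v − 96·u·v − 192·u^2·v − 96·u^3 + 288·u^2 + 8·u·v + 4·u^2 − 12·u + 108·v^2 + 54·u·v − 162·v + 140·v + 70·u − 210 + 16·v^3 + 8·u·v^2 − 24·v^2    [distributive law]
= 72·u·v^2 − 160·u^2·v − 34·u·v − 96·u^3 + 292·u^2 + 58·u + 84·v^2 − 22·v − 210 + 16·v^3    [combine like terms]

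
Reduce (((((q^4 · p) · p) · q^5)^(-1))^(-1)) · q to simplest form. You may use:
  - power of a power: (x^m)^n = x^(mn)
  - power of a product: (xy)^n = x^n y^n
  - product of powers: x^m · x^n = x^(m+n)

(((((q^4 · p) · p) · q^5)^(-1))^(-1)) · q
= ((((q^4 · p) · p) · q^5)^1) · q    [power of a power]
= ((((q^4 · p) · p)^1) · ((q^5)^1)) · q    [power of a product]
= ((((q^4 · p)^1) · (p^1)) · ((q^5)^1)) · q    [power of a product]
= (((((q^4)^1) · (p^1)) · (p^1)) · ((q^5)^1)) · q    [power of a product]
= (((q^4 · (p^1)) · (p^1)) · ((q^5)^1)) · q    [power of a power]
= (((q^4 · p) · (p^1)) · ((q^5)^1)) · q    [power of a power]
= (((q^4 · p) · p) · ((q^5)^1)) · q    [power of a power]
= (((q^4 · p) · p) · q^5) · q    [power of a power]
= p^2q^10    [product of powers]

p^2q^10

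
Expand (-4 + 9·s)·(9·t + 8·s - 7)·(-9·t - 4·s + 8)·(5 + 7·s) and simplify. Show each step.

(-4 + 9·s)·(9·t + 8·s - 7)·(-9·t - 4·s + 8)·(5 + 7·s)
= (-36·t - 32·s + 28 + 81·s·t + 72·s^2 - 63·s)·(-9·t - 4·s + 8)·(5 + 7·s)    [distributive law]
= (-36·t - 95·s + 28 + 81·s·t + 72·s^2)·(-9·t - 4·s + 8)·(5 + 7·s)    [combine like terms]
= (324·t^2 + 144·s·t - 288·t + 855·s·t + 380·s^2 - 760·s - 252·t - 112·s + 224 - 729·s·t^2 - 324·s^2·t + 648·s·t - 648·s^2·t - 288·s^3 + 576·s^2)·(5 + 7·s)    [distributive law]
= (324·t^2 + 1647·s·t - 540·t + 956·s^2 - 872·s + 224 - 729·s·t^2 - 972·s^2·t - 288·s^3)·(5 + 7·s)    [combine like terms]
= 1620·t^2 + 2268·s·t^2 + 8235·s·t + 11529·s^2·t - 2700·t - 3780·s·t + 4780·s^2 + 6692·s^3 - 4360·s - 6104·s^2 + 1120 + 1568·s - 3645·s·t^2 - 5103·s^2·t^2 - 4860·s^2·t - 6804·s^3·t - 1440·s^3 - 2016·s^4    [distributive law]
= 1620·t^2 - 1377·s·t^2 + 4455·s·t + 6669·s^2·t - 2700·t - 1324·s^2 + 5252·s^3 - 2792·s + 1120 - 5103·s^2·t^2 - 6804·s^3·t - 2016·s^4    [combine like terms]

1620·t^2 - 1377·s·t^2 + 4455·s·t + 6669·s^2·t - 2700·t - 1324·s^2 + 5252·s^3 - 2792·s + 1120 - 5103·s^2·t^2 - 6804·s^3·t - 2016·s^4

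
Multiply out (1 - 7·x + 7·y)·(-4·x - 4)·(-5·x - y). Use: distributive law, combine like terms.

(1 - 7·x + 7·y)·(-4·x - 4)·(-5·x - y)
= (-4·x - 4 + 28·x² + 28·x - 28·x·y - 28·y)·(-5·x - y)    [distributive law]
= (24·x - 4 + 28·x² - 28·x·y - 28·y)·(-5·x - y)    [combine like terms]
= -120·x² - 24·x·y + 20·x + 4·y - 140·x³ - 28·x²·y + 140·x²·y + 28·x·y² + 140·x·y + 28·y²    [distributive law]
= -120·x² + 116·x·y + 20·x + 4·y - 140·x³ + 112·x²·y + 28·x·y² + 28·y²    [combine like terms]

-120·x² + 116·x·y + 20·x + 4·y - 140·x³ + 112·x²·y + 28·x·y² + 28·y²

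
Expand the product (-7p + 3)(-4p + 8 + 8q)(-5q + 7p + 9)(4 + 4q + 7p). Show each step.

-2996p^2q - 168p^2q^2 - 2940p^3q - 784p^3 + 1372p^4 - 4004p^2 - 1088pq + 296pq^2 - 264p + 1120pq^3 + 1248q - 96q^2 + 864 - 480q^3

(-7p + 3)(-4p + 8 + 8q)(-5q + 7p + 9)(4 + 4q + 7p)
= (28p^2 - 56p - 56pq - 12p + 24 + 24q)(-5q + 7p + 9)(4 + 4q + 7p)    [distributive law]
= (28p^2 - 68p - 56pq + 24 + 24q)(-5q + 7p + 9)(4 + 4q + 7p)    [combine like terms]
= (-140p^2q + 196p^3 + 252p^2 + 340pq - 476p^2 - 612p + 280pq^2 - 392p^2q - 504pq - 120q + 168p + 216 - 120q^2 + 168pq + 216q)(4 + 4q + 7p)    [distributive law]
= (-532p^2q + 196p^3 - 224p^2 + 4pq - 444p + 280pq^2 + 96q + 216 - 120q^2)(4 + 4q + 7p)    [combine like terms]
= -2128p^2q - 2128p^2q^2 - 3724p^3q + 784p^3 + 784p^3q + 1372p^4 - 896p^2 - 896p^2q - 1568p^3 + 16pq + 16pq^2 + 28p^2q - 1776p - 1776pq - 3108p^2 + 1120pq^2 + 1120pq^3 + 1960p^2q^2 + 384q + 384q^2 + 672pq + 864 + 864q + 1512p - 480q^2 - 480q^3 - 840pq^2    [distributive law]
= -2996p^2q - 168p^2q^2 - 2940p^3q - 784p^3 + 1372p^4 - 4004p^2 - 1088pq + 296pq^2 - 264p + 1120pq^3 + 1248q - 96q^2 + 864 - 480q^3    [combine like terms]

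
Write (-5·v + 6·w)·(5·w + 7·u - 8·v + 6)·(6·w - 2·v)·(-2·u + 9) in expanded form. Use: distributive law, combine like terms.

996·u·v·w^2 - 4482·v·w^2 - 772·u·v^2·w + 3474·v^2·w + 588·u^2·v·w - 2142·u·v·w - 140·u^2·v^2 + 510·u·v^2 + 160·u·v^3 - 720·v^3 - 2268·v·w + 540·v^2 - 360·u·w^3 + 1620·w^3 - 504·u^2·w^2 + 1836·u·w^2 + 1944·w^2

(-5·v + 6·w)·(5·w + 7·u - 8·v + 6)·(6·w - 2·v)·(-2·u + 9)
= (-25·v·w - 35·u·v + 40·v^2 - 30·v + 30·w^2 + 42·u·w - 48·v·w + 36·w)·(6·w - 2·v)·(-2·u + 9)    [distributive law]
= (-73·v·w - 35·u·v + 40·v^2 - 30·v + 30·w^2 + 42·u·w + 36·w)·(6·w - 2·v)·(-2·u + 9)    [combine like terms]
= (-438·v·w^2 + 146·v^2·w - 210·u·v·w + 70·u·v^2 + 240·v^2·w - 80·v^3 - 180·v·w + 60·v^2 + 180·w^3 - 60·v·w^2 + 252·u·w^2 - 84·u·v·w + 216·w^2 - 72·v·w)·(-2·u + 9)    [distributive law]
= (-498·v·w^2 + 386·v^2·w - 294·u·v·w + 70·u·v^2 - 80·v^3 - 252·v·w + 60·v^2 + 180·w^3 + 252·u·w^2 + 216·w^2)·(-2·u + 9)    [combine like terms]
= 996·u·v·w^2 - 4482·v·w^2 - 772·u·v^2·w + 3474·v^2·w + 588·u^2·v·w - 2646·u·v·w - 140·u^2·v^2 + 630·u·v^2 + 160·u·v^3 - 720·v^3 + 504·u·v·w - 2268·v·w - 120·u·v^2 + 540·v^2 - 360·u·w^3 + 1620·w^3 - 504·u^2·w^2 + 2268·u·w^2 - 432·u·w^2 + 1944·w^2    [distributive law]
= 996·u·v·w^2 - 4482·v·w^2 - 772·u·v^2·w + 3474·v^2·w + 588·u^2·v·w - 2142·u·v·w - 140·u^2·v^2 + 510·u·v^2 + 160·u·v^3 - 720·v^3 - 2268·v·w + 540·v^2 - 360·u·w^3 + 1620·w^3 - 504·u^2·w^2 + 1836·u·w^2 + 1944·w^2    [combine like terms]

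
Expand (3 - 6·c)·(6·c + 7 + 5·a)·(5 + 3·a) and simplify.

(3 - 6·c)·(6·c + 7 + 5·a)·(5 + 3·a)
= (18·c + 21 + 15·a - 36·c^2 - 42·c - 30·a·c)·(5 + 3·a)    [distributive law]
= (-24·c + 21 + 15·a - 36·c^2 - 30·a·c)·(5 + 3·a)    [combine like terms]
= -120·c - 72·a·c + 105 + 63·a + 75·a + 45·a^2 - 180·c^2 - 108·a·c^2 - 150·a·c - 90·a^2·c    [distributive law]
= -120·c - 222·a·c + 105 + 138·a + 45·a^2 - 180·c^2 - 108·a·c^2 - 90·a^2·c    [combine like terms]

-120·c - 222·a·c + 105 + 138·a + 45·a^2 - 180·c^2 - 108·a·c^2 - 90·a^2·c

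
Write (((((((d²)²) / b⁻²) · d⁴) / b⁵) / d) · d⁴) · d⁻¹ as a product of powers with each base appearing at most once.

b⁻³d¹⁰

(((((((d²)²) / b⁻²) · d⁴) / b⁵) / d) · d⁴) · d⁻¹
= (((((d⁴ / b⁻²) · d⁴) / b⁵) / d) · d⁴) · d⁻¹    [power of a power]
= b⁻³d¹⁰    [quotient of powers; product of powers]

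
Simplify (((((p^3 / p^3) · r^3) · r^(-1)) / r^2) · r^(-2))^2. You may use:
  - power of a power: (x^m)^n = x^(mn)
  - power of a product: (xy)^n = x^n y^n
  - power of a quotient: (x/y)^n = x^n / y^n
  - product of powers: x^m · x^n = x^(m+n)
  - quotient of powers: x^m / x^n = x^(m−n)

r^(-4)

(((((p^3 / p^3) · r^3) · r^(-1)) / r^2) · r^(-2))^2
= (((((p^3 / p^3) · r^3) · r^(-1)) / r^2)^2) · ((r^(-2))^2)    [power of a product]
= (((((p^3 / p^3) · r^3) · r^(-1))^2) / ((r^2)^2)) · ((r^(-2))^2)    [power of a quotient]
= (((((p^3 / p^3) · r^3)^2) · ((r^(-1))^2)) / ((r^2)^2)) · ((r^(-2))^2)    [power of a product]
= (((((p^3 / p^3)^2) · ((r^3)^2)) · ((r^(-1))^2)) / ((r^2)^2)) · ((r^(-2))^2)    [power of a product]
= ((((((p^3)^2) / ((p^3)^2)) · ((r^3)^2)) · ((r^(-1))^2)) / ((r^2)^2)) · ((r^(-2))^2)    [power of a quotient]
= ((((p^6 / ((p^3)^2)) · ((r^3)^2)) · ((r^(-1))^2)) / ((r^2)^2)) · ((r^(-2))^2)    [power of a power]
= ((((p^6 / p^6) · ((r^3)^2)) · ((r^(-1))^2)) / ((r^2)^2)) · ((r^(-2))^2)    [power of a power]
= (((p^0 · ((r^3)^2)) · ((r^(-1))^2)) / ((r^2)^2)) · ((r^(-2))^2)    [quotient of powers]
= (((p^0 · r^6) · ((r^(-1))^2)) / ((r^2)^2)) · ((r^(-2))^2)    [power of a power]
= (((p^0 · r^6) · r^(-2)) / ((r^2)^2)) · ((r^(-2))^2)    [power of a power]
= (((p^0 · r^6) · r^(-2)) / r^4) · ((r^(-2))^2)    [power of a power]
= (((p^0 · r^6) · r^(-2)) / r^4) · r^(-4)    [power of a power]
= r^(-4)    [quotient of powers; product of powers]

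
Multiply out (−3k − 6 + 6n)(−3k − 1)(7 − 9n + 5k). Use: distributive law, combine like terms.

(−3k − 6 + 6n)(−3k − 1)(7 − 9n + 5k)
= (9k^2 + 3k + 18k + 6 − 18kn − 6n)(7 − 9n + 5k)    [distributive law]
= (9k^2 + 21k + 6 − 18kn − 6n)(7 − 9n + 5k)    [combine like terms]
= 63k^2 − 81k^2n + 45k^3 + 147k − 189kn + 105k^2 + 42 − 54n + 30k − 126kn + 162kn^2 − 90k^2n − 42n + 54n^2 − 30kn    [distributive law]
= 168k^2 − 171k^2n + 45k^3 + 177k − 345kn + 42 − 96n + 162kn^2 + 54n^2    [combine like terms]

168k^2 − 171k^2n + 45k^3 + 177k − 345kn + 42 − 96n + 162kn^2 + 54n^2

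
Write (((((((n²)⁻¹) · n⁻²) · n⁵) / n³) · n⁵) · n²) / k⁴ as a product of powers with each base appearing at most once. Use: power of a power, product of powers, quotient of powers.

(((((((n²)⁻¹) · n⁻²) · n⁵) / n³) · n⁵) · n²) / k⁴
= (((((n⁻² · n⁻²) · n⁵) / n³) · n⁵) · n²) / k⁴    [power of a power]
= ((((n⁻⁴ · n⁵) / n³) · n⁵) · n²) / k⁴    [product of powers]
= (((n / n³) · n⁵) · n²) / k⁴    [product of powers]
= ((n⁻² · n⁵) · n²) / k⁴    [quotient of powers]
= (n³ · n²) / k⁴    [product of powers]
= n⁵ / k⁴    [product of powers]
= k⁻⁴·n⁵    [quotient of powers]

k⁻⁴·n⁵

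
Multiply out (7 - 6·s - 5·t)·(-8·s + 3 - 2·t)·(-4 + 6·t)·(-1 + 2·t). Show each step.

(7 - 6·s - 5·t)·(-8·s + 3 - 2·t)·(-4 + 6·t)·(-1 + 2·t)
= (-56·s + 21 - 14·t + 48·s^2 - 18·s + 12·s·t + 40·s·t - 15·t + 10·t^2)·(-4 + 6·t)·(-1 + 2·t)    [distributive law]
= (-74·s + 21 - 29·t + 48·s^2 + 52·s·t + 10·t^2)·(-4 + 6·t)·(-1 + 2·t)    [combine like terms]
= (296·s - 444·s·t - 84 + 126·t + 116·t - 174·t^2 - 192·s^2 + 288·s^2·t - 208·s·t + 312·s·t^2 - 40·t^2 + 60·t^3)·(-1 + 2·t)    [distributive law]
= (296·s - 652·s·t - 84 + 242·t - 214·t^2 - 192·s^2 + 288·s^2·t + 312·s·t^2 + 60·t^3)·(-1 + 2·t)    [combine like terms]
= -296·s + 592·s·t + 652·s·t - 1304·s·t^2 + 84 - 168·t - 242·t + 484·t^2 + 214·t^2 - 428·t^3 + 192·s^2 - 384·s^2·t - 288·s^2·t + 576·s^2·t^2 - 312·s·t^2 + 624·s·t^3 - 60·t^3 + 120·t^4    [distributive law]
= -296·s + 1244·s·t - 1616·s·t^2 + 84 - 410·t + 698·t^2 - 488·t^3 + 192·s^2 - 672·s^2·t + 576·s^2·t^2 + 624·s·t^3 + 120·t^4    [combine like terms]

-296·s + 1244·s·t - 1616·s·t^2 + 84 - 410·t + 698·t^2 - 488·t^3 + 192·s^2 - 672·s^2·t + 576·s^2·t^2 + 624·s·t^3 + 120·t^4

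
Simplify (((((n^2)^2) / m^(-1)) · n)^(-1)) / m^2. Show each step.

(((((n^2)^2) / m^(-1)) · n)^(-1)) / m^2
= (((((n^2)^2) / m^(-1))^(-1)) · (n^(-1))) / m^2    [power of a product]
= (((((n^2)^2)^(-1)) / ((m^(-1))^(-1))) · (n^(-1))) / m^2    [power of a quotient]
= ((((n^2)^(-2)) / ((m^(-1))^(-1))) · (n^(-1))) / m^2    [power of a power]
= ((n^(-4) / ((m^(-1))^(-1))) · (n^(-1))) / m^2    [power of a power]
= ((n^(-4) / m) · (n^(-1))) / m^2    [power of a power]
= m^(-3)·n^(-5)    [quotient of powers; product of powers]

m^(-3)·n^(-5)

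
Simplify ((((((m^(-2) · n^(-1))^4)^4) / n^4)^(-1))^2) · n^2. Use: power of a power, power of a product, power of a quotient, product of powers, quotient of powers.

((((((m^(-2) · n^(-1))^4)^4) / n^4)^(-1))^2) · n^2
= (((((m^(-2) · n^(-1))^4)^4) / n^4)^(-2)) · n^2    [power of a power]
= (((((m^(-2) · n^(-1))^4)^4)^(-2)) / ((n^4)^(-2))) · n^2    [power of a quotient]
= ((((m^(-2) · n^(-1))^4)^(-8)) / ((n^4)^(-2))) · n^2    [power of a power]
= (((m^(-2) · n^(-1))^(-32)) / ((n^4)^(-2))) · n^2    [power of a power]
= ((((m^(-2))^(-32)) · ((n^(-1))^(-32))) / ((n^4)^(-2))) · n^2    [power of a product]
= ((m^64 · ((n^(-1))^(-32))) / ((n^4)^(-2))) · n^2    [power of a power]
= ((m^64 · n^32) / ((n^4)^(-2))) · n^2    [power of a power]
= ((m^64 · n^32) / n^(-8)) · n^2    [power of a power]
= m^64n^42    [quotient of powers; product of powers]

m^64n^42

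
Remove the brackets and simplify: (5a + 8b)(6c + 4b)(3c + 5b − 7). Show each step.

(5a + 8b)(6c + 4b)(3c + 5b − 7)
= (30ac + 20ab + 48bc + 32b^2)(3c + 5b − 7)    [distributive law]
= 90ac^2 + 150abc − 210ac + 60abc + 100ab^2 − 140ab + 144bc^2 + 240b^2c − 336bc + 96b^2c + 160b^3 − 224b^2    [distributive law]
= 90ac^2 + 210abc − 210ac + 100ab^2 − 140ab + 144bc^2 + 336b^2c − 336bc + 160b^3 − 224b^2    [combine like terms]

90ac^2 + 210abc − 210ac + 100ab^2 − 140ab + 144bc^2 + 336b^2c − 336bc + 160b^3 − 224b^2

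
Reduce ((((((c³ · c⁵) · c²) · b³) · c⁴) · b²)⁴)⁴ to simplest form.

b⁸⁰·c²²⁴

((((((c³ · c⁵) · c²) · b³) · c⁴) · b²)⁴)⁴
= (((((c³ · c⁵) · c²) · b³) · c⁴) · b²)¹⁶    [power of a power]
= (((((c³ · c⁵) · c²) · b³) · c⁴)¹⁶) · ((b²)¹⁶)    [power of a product]
= (((((c³ · c⁵) · c²) · b³)¹⁶) · ((c⁴)¹⁶)) · ((b²)¹⁶)    [power of a product]
= (((((c³ · c⁵) · c²)¹⁶) · ((b³)¹⁶)) · ((c⁴)¹⁶)) · ((b²)¹⁶)    [power of a product]
= (((((c³ · c⁵)¹⁶) · ((c²)¹⁶)) · ((b³)¹⁶)) · ((c⁴)¹⁶)) · ((b²)¹⁶)    [power of a product]
= ((((((c³)¹⁶) · ((c⁵)¹⁶)) · ((c²)¹⁶)) · ((b³)¹⁶)) · ((c⁴)¹⁶)) · ((b²)¹⁶)    [power of a product]
= ((((c⁴⁸ · ((c⁵)¹⁶)) · ((c²)¹⁶)) · ((b³)¹⁶)) · ((c⁴)¹⁶)) · ((b²)¹⁶)    [power of a power]
= ((((c⁴⁸ · c⁸⁰) · ((c²)¹⁶)) · ((b³)¹⁶)) · ((c⁴)¹⁶)) · ((b²)¹⁶)    [power of a power]
= (((c¹²⁸ · ((c²)¹⁶)) · ((b³)¹⁶)) · ((c⁴)¹⁶)) · ((b²)¹⁶)    [product of powers]
= (((c¹²⁸ · c³²) · ((b³)¹⁶)) · ((c⁴)¹⁶)) · ((b²)¹⁶)    [power of a power]
= ((c¹⁶⁰ · ((b³)¹⁶)) · ((c⁴)¹⁶)) · ((b²)¹⁶)    [product of powers]
= ((c¹⁶⁰ · b⁴⁸) · ((c⁴)¹⁶)) · ((b²)¹⁶)    [power of a power]
= ((c¹⁶⁰ · b⁴⁸) · c⁶⁴) · ((b²)¹⁶)    [power of a power]
= ((c¹⁶⁰ · b⁴⁸) · c⁶⁴) · b³²    [power of a power]
= b⁸⁰·c²²⁴    [product of powers]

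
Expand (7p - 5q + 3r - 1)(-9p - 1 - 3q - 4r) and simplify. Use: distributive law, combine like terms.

-63p^2 + 2p + 24pq - 55pr + 8q + 15q^2 + 11qr + r - 12r^2 + 1

(7p - 5q + 3r - 1)(-9p - 1 - 3q - 4r)
= -63p^2 - 7p - 21pq - 28pr + 45pq + 5q + 15q^2 + 20qr - 27pr - 3r - 9qr - 12r^2 + 9p + 1 + 3q + 4r    [distributive law]
= -63p^2 + 2p + 24pq - 55pr + 8q + 15q^2 + 11qr + r - 12r^2 + 1    [combine like terms]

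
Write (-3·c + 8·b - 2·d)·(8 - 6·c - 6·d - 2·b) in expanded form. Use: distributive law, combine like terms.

(-3·c + 8·b - 2·d)·(8 - 6·c - 6·d - 2·b)
= -24·c + 18·c^2 + 18·c·d + 6·b·c + 64·b - 48·b·c - 48·b·d - 16·b^2 - 16·d + 12·c·d + 12·d^2 + 4·b·d    [distributive law]
= -24·c + 18·c^2 + 30·c·d - 42·b·c + 64·b - 44·b·d - 16·b^2 - 16·d + 12·d^2    [combine like terms]

-24·c + 18·c^2 + 30·c·d - 42·b·c + 64·b - 44·b·d - 16·b^2 - 16·d + 12·d^2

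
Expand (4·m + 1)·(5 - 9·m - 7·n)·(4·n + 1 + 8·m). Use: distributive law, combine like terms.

(4·m + 1)·(5 - 9·m - 7·n)·(4·n + 1 + 8·m)
= (20·m - 36·m^2 - 28·m·n + 5 - 9·m - 7·n)·(4·n + 1 + 8·m)    [distributive law]
= (11·m - 36·m^2 - 28·m·n + 5 - 7·n)·(4·n + 1 + 8·m)    [combine like terms]
= 44·m·n + 11·m + 88·m^2 - 144·m^2·n - 36·m^2 - 288·m^3 - 112·m·n^2 - 28·m·n - 224·m^2·n + 20·n + 5 + 40·m - 28·n^2 - 7·n - 56·m·n    [distributive law]
= -40·m·n + 51·m + 52·m^2 - 368·m^2·n - 288·m^3 - 112·m·n^2 + 13·n + 5 - 28·n^2    [combine like terms]

-40·m·n + 51·m + 52·m^2 - 368·m^2·n - 288·m^3 - 112·m·n^2 + 13·n + 5 - 28·n^2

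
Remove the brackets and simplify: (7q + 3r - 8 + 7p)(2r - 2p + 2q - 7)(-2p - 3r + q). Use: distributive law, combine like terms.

(7q + 3r - 8 + 7p)(2r - 2p + 2q - 7)(-2p - 3r + q)
= (14qr - 14pq + 14q² - 49q + 6r² - 6pr + 6qr - 21r - 16r + 16p - 16q + 56 + 14pr - 14p² + 14pq - 49p)(-2p - 3r + q)    [distributive law]
= (20qr + 14q² - 65q + 6r² + 8pr - 37r - 33p + 56 - 14p²)(-2p - 3r + q)    [combine like terms]
= -40pqr - 60qr² + 20q²r - 28pq² - 42q²r + 14q³ + 130pq + 195qr - 65q² - 12pr² - 18r³ + 6qr² - 16p²r - 24pr² + 8pqr + 74pr + 111r² - 37qr + 66p² + 99pr - 33pq - 112p - 168r + 56q + 28p³ + 42p²r - 14p²q    [distributive law]
= -32pqr - 54qr² - 22q²r - 28pq² + 14q³ + 97pq + 158qr - 65q² - 36pr² - 18r³ + 26p²r + 173pr + 111r² + 66p² - 112p - 168r + 56q + 28p³ - 14p²q    [combine like terms]

-32pqr - 54qr² - 22q²r - 28pq² + 14q³ + 97pq + 158qr - 65q² - 36pr² - 18r³ + 26p²r + 173pr + 111r² + 66p² - 112p - 168r + 56q + 28p³ - 14p²q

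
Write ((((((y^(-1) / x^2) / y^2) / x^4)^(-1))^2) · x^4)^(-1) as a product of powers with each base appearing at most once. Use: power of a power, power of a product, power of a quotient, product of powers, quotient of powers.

((((((y^(-1) / x^2) / y^2) / x^4)^(-1))^2) · x^4)^(-1)
= ((((((y^(-1) / x^2) / y^2) / x^4)^(-1))^2)^(-1)) · ((x^4)^(-1))    [power of a product]
= (((((y^(-1) / x^2) / y^2) / x^4)^(-1))^(-2)) · ((x^4)^(-1))    [power of a power]
= ((((y^(-1) / x^2) / y^2) / x^4)^2) · ((x^4)^(-1))    [power of a power]
= ((((y^(-1) / x^2) / y^2)^2) / ((x^4)^2)) · ((x^4)^(-1))    [power of a quotient]
= ((((y^(-1) / x^2)^2) / ((y^2)^2)) / ((x^4)^2)) · ((x^4)^(-1))    [power of a quotient]
= (((((y^(-1))^2) / ((x^2)^2)) / ((y^2)^2)) / ((x^4)^2)) · ((x^4)^(-1))    [power of a quotient]
= (((y^(-2) / ((x^2)^2)) / ((y^2)^2)) / ((x^4)^2)) · ((x^4)^(-1))    [power of a power]
= (((y^(-2) / x^4) / ((y^2)^2)) / ((x^4)^2)) · ((x^4)^(-1))    [power of a power]
= (((y^(-2) / x^4) / y^4) / ((x^4)^2)) · ((x^4)^(-1))    [power of a power]
= (((y^(-2) / x^4) / y^4) / x^8) · ((x^4)^(-1))    [power of a power]
= (((y^(-2) / x^4) / y^4) / x^8) · x^(-4)    [power of a power]
= x^(-16)y^(-6)    [quotient of powers; product of powers]

x^(-16)y^(-6)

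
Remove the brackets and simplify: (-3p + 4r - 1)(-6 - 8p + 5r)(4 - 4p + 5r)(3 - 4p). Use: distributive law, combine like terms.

144p - 344p^2 - 256p^3 + 518pr + 692p^2r + 384p^4 - 1232p^3r - 685pr^2 + 1260p^2r^2 - 258r - 195r^2 + 300r^3 - 400pr^3 + 72

(-3p + 4r - 1)(-6 - 8p + 5r)(4 - 4p + 5r)(3 - 4p)
= (18p + 24p^2 - 15pr - 24r - 32pr + 20r^2 + 6 + 8p - 5r)(4 - 4p + 5r)(3 - 4p)    [distributive law]
= (26p + 24p^2 - 47pr - 29r + 20r^2 + 6)(4 - 4p + 5r)(3 - 4p)    [combine like terms]
= (104p - 104p^2 + 130pr + 96p^2 - 96p^3 + 120p^2r - 188pr + 188p^2r - 235pr^2 - 116r + 116pr - 145r^2 + 80r^2 - 80pr^2 + 100r^3 + 24 - 24p + 30r)(3 - 4p)    [distributive law]
= (80p - 8p^2 + 58pr - 96p^3 + 308p^2r - 315pr^2 - 86r - 65r^2 + 100r^3 + 24)(3 - 4p)    [combine like terms]
= 240p - 320p^2 - 24p^2 + 32p^3 + 174pr - 232p^2r - 288p^3 + 384p^4 + 924p^2r - 1232p^3r - 945pr^2 + 1260p^2r^2 - 258r + 344pr - 195r^2 + 260pr^2 + 300r^3 - 400pr^3 + 72 - 96p    [distributive law]
= 144p - 344p^2 - 256p^3 + 518pr + 692p^2r + 384p^4 - 1232p^3r - 685pr^2 + 1260p^2r^2 - 258r - 195r^2 + 300r^3 - 400pr^3 + 72    [combine like terms]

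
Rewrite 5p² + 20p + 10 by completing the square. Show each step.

5p² + 20p + 10
= 5(p² + 4p) + 10    [factor out 5 from the p-terms]
= 5(p² + 4p + 4 - 4) + 10    [add and subtract 4 inside the bracket]
= 5(p + 2)² - 20 + 10    [perfect-square identity]
= 5(p + 2)² - 10    [combine constants]

5(p + 2)² - 10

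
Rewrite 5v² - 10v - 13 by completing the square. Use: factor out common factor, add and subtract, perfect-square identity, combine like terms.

5(v - 1)² - 18

5v² - 10v - 13
= 5(v² - 2v) - 13    [factor out 5 from the v-terms]
= 5(v² - 2v + 1 - 1) - 13    [add and subtract 1 inside the bracket]
= 5(v - 1)² - 5 - 13    [perfect-square identity]
= 5(v - 1)² - 18    [combine constants]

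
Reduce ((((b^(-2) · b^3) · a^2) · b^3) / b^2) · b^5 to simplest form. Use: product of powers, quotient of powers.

a^2b^7

((((b^(-2) · b^3) · a^2) · b^3) / b^2) · b^5
= (((b · a^2) · b^3) / b^2) · b^5    [product of powers]
= a^2b^7    [quotient of powers; product of powers]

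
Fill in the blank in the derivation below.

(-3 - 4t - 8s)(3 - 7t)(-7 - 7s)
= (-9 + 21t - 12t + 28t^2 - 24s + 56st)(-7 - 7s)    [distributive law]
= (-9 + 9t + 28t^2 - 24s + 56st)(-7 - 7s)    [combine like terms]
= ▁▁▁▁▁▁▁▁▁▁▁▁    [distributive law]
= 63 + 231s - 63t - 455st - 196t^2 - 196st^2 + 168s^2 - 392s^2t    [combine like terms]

Applying distributive law to the line above:

63 + 63s - 63t - 63st - 196t^2 - 196st^2 + 168s + 168s^2 - 392st - 392s^2t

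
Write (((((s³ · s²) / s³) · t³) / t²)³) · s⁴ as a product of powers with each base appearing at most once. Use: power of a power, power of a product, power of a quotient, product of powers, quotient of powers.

s¹⁰t³

(((((s³ · s²) / s³) · t³) / t²)³) · s⁴
= (((((s³ · s²) / s³) · t³)³) / ((t²)³)) · s⁴    [power of a quotient]
= (((((s³ · s²) / s³)³) · ((t³)³)) / ((t²)³)) · s⁴    [power of a product]
= (((((s³ · s²)³) / ((s³)³)) · ((t³)³)) / ((t²)³)) · s⁴    [power of a quotient]
= ((((((s³)³) · ((s²)³)) / ((s³)³)) · ((t³)³)) / ((t²)³)) · s⁴    [power of a product]
= ((((s⁹ · ((s²)³)) / ((s³)³)) · ((t³)³)) / ((t²)³)) · s⁴    [power of a power]
= ((((s⁹ · s⁶) / ((s³)³)) · ((t³)³)) / ((t²)³)) · s⁴    [power of a power]
= (((s¹⁵ / ((s³)³)) · ((t³)³)) / ((t²)³)) · s⁴    [product of powers]
= (((s¹⁵ / s⁹) · ((t³)³)) / ((t²)³)) · s⁴    [power of a power]
= ((s⁶ · ((t³)³)) / ((t²)³)) · s⁴    [quotient of powers]
= ((s⁶ · t⁹) / ((t²)³)) · s⁴    [power of a power]
= ((s⁶ · t⁹) / t⁶) · s⁴    [power of a power]
= s¹⁰t³    [quotient of powers; product of powers]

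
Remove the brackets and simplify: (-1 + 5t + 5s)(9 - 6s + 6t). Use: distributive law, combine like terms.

-9 + 51s + 39t + 30t^2 - 30s^2

(-1 + 5t + 5s)(9 - 6s + 6t)
= -9 + 6s - 6t + 45t - 30st + 30t^2 + 45s - 30s^2 + 30st    [distributive law]
= -9 + 51s + 39t + 30t^2 - 30s^2    [combine like terms]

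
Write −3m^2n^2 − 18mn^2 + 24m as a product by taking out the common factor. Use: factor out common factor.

3m(−mn^2 − 6n^2 + 8)

−3m^2n^2 − 18mn^2 + 24m
= 3(−m^2n^2 − 6mn^2 + 8m)    [factor out 3]
= 3m(−mn^2 − 6n^2 + 8)    [factor out m]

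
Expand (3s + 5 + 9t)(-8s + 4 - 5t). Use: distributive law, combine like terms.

-24s^2 - 28s - 87st + 20 + 11t - 45t^2

(3s + 5 + 9t)(-8s + 4 - 5t)
= -24s^2 + 12s - 15st - 40s + 20 - 25t - 72st + 36t - 45t^2    [distributive law]
= -24s^2 - 28s - 87st + 20 + 11t - 45t^2    [combine like terms]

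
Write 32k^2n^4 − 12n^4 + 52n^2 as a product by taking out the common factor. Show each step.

4n^2(8k^2n^2 − 3n^2 + 13)

32k^2n^4 − 12n^4 + 52n^2
= 4(8k^2n^4 − 3n^4 + 13n^2)    [factor out 4]
= 4n^2(8k^2n^2 − 3n^2 + 13)    [factor out n^2]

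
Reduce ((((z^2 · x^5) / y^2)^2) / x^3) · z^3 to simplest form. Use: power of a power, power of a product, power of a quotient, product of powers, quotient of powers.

x^7y^(-4)z^7

((((z^2 · x^5) / y^2)^2) / x^3) · z^3
= ((((z^2 · x^5)^2) / ((y^2)^2)) / x^3) · z^3    [power of a quotient]
= (((((z^2)^2) · ((x^5)^2)) / ((y^2)^2)) / x^3) · z^3    [power of a product]
= (((z^4 · ((x^5)^2)) / ((y^2)^2)) / x^3) · z^3    [power of a power]
= (((z^4 · x^10) / ((y^2)^2)) / x^3) · z^3    [power of a power]
= (((z^4 · x^10) / y^4) / x^3) · z^3    [power of a power]
= x^7y^(-4)z^7    [quotient of powers; product of powers]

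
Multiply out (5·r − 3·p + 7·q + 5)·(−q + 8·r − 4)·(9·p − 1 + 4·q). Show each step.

363·p·q·r + 29·q·r + 204·q²·r + 360·p·r² − 40·r² + 160·q·r² + 204·p·r − 20·r + 27·p²·q − 252·p·q − 51·p·q² − 216·p²·r + 108·p² − 192·p − 125·q² − 28·q³ − 47·q + 20

(5·r − 3·p + 7·q + 5)·(−q + 8·r − 4)·(9·p − 1 + 4·q)
= (−5·q·r + 40·r² − 20·r + 3·p·q − 24·p·r + 12·p − 7·q² + 56·q·r − 28·q − 5·q + 40·r − 20)·(9·p − 1 + 4·q)    [distributive law]
= (51·q·r + 40·r² + 20·r + 3·p·q − 24·p·r + 12·p − 7·q² − 33·q − 20)·(9·p − 1 + 4·q)    [combine like terms]
= 459·p·q·r − 51·q·r + 204·q²·r + 360·p·r² − 40·r² + 160·q·r² + 180·p·r − 20·r + 80·q·r + 27·p²·q − 3·p·q + 12·p·q² − 216·p²·r + 24·p·r − 96·p·q·r + 108·p² − 12·p + 48·p·q − 63·p·q² + 7·q² − 28·q³ − 297·p·q + 33·q − 132·q² − 180·p + 20 − 80·q    [distributive law]
= 363·p·q·r + 29·q·r + 204·q²·r + 360·p·r² − 40·r² + 160·q·r² + 204·p·r − 20·r + 27·p²·q − 252·p·q − 51·p·q² − 216·p²·r + 108·p² − 192·p − 125·q² − 28·q³ − 47·q + 20    [combine like terms]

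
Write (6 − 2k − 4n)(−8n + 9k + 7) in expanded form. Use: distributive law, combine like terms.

(6 − 2k − 4n)(−8n + 9k + 7)
= −48n + 54k + 42 + 16kn − 18k^2 − 14k + 32n^2 − 36kn − 28n    [distributive law]
= −76n + 40k + 42 − 20kn − 18k^2 + 32n^2    [combine like terms]

−76n + 40k + 42 − 20kn − 18k^2 + 32n^2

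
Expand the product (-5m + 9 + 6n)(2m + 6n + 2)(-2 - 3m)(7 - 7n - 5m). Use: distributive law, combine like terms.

(-5m + 9 + 6n)(2m + 6n + 2)(-2 - 3m)(7 - 7n - 5m)
= (-10m^2 - 30mn - 10m + 18m + 54n + 18 + 12mn + 36n^2 + 12n)(-2 - 3m)(7 - 7n - 5m)    [distributive law]
= (-10m^2 - 18mn + 8m + 66n + 18 + 36n^2)(-2 - 3m)(7 - 7n - 5m)    [combine like terms]
= (20m^2 + 30m^3 + 36mn + 54m^2n - 16m - 24m^2 - 132n - 198mn - 36 - 54m - 72n^2 - 108mn^2)(7 - 7n - 5m)    [distributive law]
= (-4m^2 + 30m^3 - 162mn + 54m^2n - 70m - 132n - 36 - 72n^2 - 108mn^2)(7 - 7n - 5m)    [combine like terms]
= -28m^2 + 28m^2n + 20m^3 + 210m^3 - 210m^3n - 150m^4 - 1134mn + 1134mn^2 + 810m^2n + 378m^2n - 378m^2n^2 - 270m^3n - 490m + 490mn + 350m^2 - 924n + 924n^2 + 660mn - 252 + 252n + 180m - 504n^2 + 504n^3 + 360mn^2 - 756mn^2 + 756mn^3 + 540m^2n^2    [distributive law]
= 322m^2 + 1216m^2n + 230m^3 - 480m^3n - 150m^4 + 16mn + 738mn^2 + 162m^2n^2 - 310m - 672n + 420n^2 - 252 + 504n^3 + 756mn^3    [combine like terms]

322m^2 + 1216m^2n + 230m^3 - 480m^3n - 150m^4 + 16mn + 738mn^2 + 162m^2n^2 - 310m - 672n + 420n^2 - 252 + 504n^3 + 756mn^3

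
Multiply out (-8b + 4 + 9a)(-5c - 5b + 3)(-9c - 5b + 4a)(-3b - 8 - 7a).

1080b^2c^2 + 2340bc^2 + 1305abc^2 + 1680b^3c + 2992b^2c + 1550ab^2c - 8823abc - 4990a^2bc + 600b^4 + 940b^3 + 245ab^3 - 3687ab^2 - 2155a^2b^2 - 3644bc - 1580b^2 + 2764ab + 3293a^2b - 1440c^2 - 4500ac^2 + 3340ac + 3701a^2c + 864c + 480b - 384a - 1200a^2 - 2835a^2c^2 + 1260a^3c + 1260a^3b - 756a^3

(-8b + 4 + 9a)(-5c - 5b + 3)(-9c - 5b + 4a)(-3b - 8 - 7a)
= (40bc + 40b^2 - 24b - 20c - 20b + 12 - 45ac - 45ab + 27a)(-9c - 5b + 4a)(-3b - 8 - 7a)    [distributive law]
= (40bc + 40b^2 - 44b - 20c + 12 - 45ac - 45ab + 27a)(-9c - 5b + 4a)(-3b - 8 - 7a)    [combine like terms]
= (-360bc^2 - 200b^2c + 160abc - 360b^2c - 200b^3 + 160ab^2 + 396bc + 220b^2 - 176ab + 180c^2 + 100bc - 80ac - 108c - 60b + 48a + 405ac^2 + 225abc - 180a^2c + 405abc + 225ab^2 - 180a^2b - 243ac - 135ab + 108a^2)(-3b - 8 - 7a)    [distributive law]
= (-360bc^2 - 560b^2c + 790abc - 200b^3 + 385ab^2 + 496bc + 220b^2 - 311ab + 180c^2 - 323ac - 108c - 60b + 48a + 405ac^2 - 180a^2c - 180a^2b + 108a^2)(-3b - 8 - 7a)    [combine like terms]
= 1080b^2c^2 + 2880bc^2 + 2520abc^2 + 1680b^3c + 4480b^2c + 3920ab^2c - 2370ab^2c - 6320abc - 5530a^2bc + 600b^4 + 1600b^3 + 1400ab^3 - 1155ab^3 - 3080ab^2 - 2695a^2b^2 - 1488b^2c - 3968bc - 3472abc - 660b^3 - 1760b^2 - 1540ab^2 + 933ab^2 + 2488ab + 2177a^2b - 540bc^2 - 1440c^2 - 1260ac^2 + 969abc + 2584ac + 2261a^2c + 324bc + 864c + 756ac + 180b^2 + 480b + 420ab - 144ab - 384a - 336a^2 - 1215abc^2 - 3240ac^2 - 2835a^2c^2 + 540a^2bc + 1440a^2c + 1260a^3c + 540a^2b^2 + 1440a^2b + 1260a^3b - 324a^2b - 864a^2 - 756a^3    [distributive law]
= 1080b^2c^2 + 2340bc^2 + 1305abc^2 + 1680b^3c + 2992b^2c + 1550ab^2c - 8823abc - 4990a^2bc + 600b^4 + 940b^3 + 245ab^3 - 3687ab^2 - 2155a^2b^2 - 3644bc - 1580b^2 + 2764ab + 3293a^2b - 1440c^2 - 4500ac^2 + 3340ac + 3701a^2c + 864c + 480b - 384a - 1200a^2 - 2835a^2c^2 + 1260a^3c + 1260a^3b - 756a^3    [combine like terms]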